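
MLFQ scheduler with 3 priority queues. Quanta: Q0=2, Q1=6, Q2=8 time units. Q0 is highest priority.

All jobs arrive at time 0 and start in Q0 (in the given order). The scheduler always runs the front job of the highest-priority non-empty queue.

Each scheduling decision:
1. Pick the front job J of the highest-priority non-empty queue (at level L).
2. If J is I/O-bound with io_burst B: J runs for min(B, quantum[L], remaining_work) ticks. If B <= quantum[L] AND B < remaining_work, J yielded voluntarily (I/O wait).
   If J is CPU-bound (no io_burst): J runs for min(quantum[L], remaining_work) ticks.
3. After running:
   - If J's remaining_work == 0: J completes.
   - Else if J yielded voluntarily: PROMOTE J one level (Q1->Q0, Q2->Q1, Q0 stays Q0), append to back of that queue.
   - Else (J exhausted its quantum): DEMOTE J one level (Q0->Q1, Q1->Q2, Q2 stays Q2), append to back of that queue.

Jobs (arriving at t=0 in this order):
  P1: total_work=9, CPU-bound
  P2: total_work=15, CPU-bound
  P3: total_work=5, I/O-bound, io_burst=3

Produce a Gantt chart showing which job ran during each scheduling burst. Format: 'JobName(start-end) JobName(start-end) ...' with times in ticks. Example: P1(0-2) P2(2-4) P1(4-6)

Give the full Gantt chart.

Answer: P1(0-2) P2(2-4) P3(4-6) P1(6-12) P2(12-18) P3(18-21) P1(21-22) P2(22-29)

Derivation:
t=0-2: P1@Q0 runs 2, rem=7, quantum used, demote→Q1. Q0=[P2,P3] Q1=[P1] Q2=[]
t=2-4: P2@Q0 runs 2, rem=13, quantum used, demote→Q1. Q0=[P3] Q1=[P1,P2] Q2=[]
t=4-6: P3@Q0 runs 2, rem=3, quantum used, demote→Q1. Q0=[] Q1=[P1,P2,P3] Q2=[]
t=6-12: P1@Q1 runs 6, rem=1, quantum used, demote→Q2. Q0=[] Q1=[P2,P3] Q2=[P1]
t=12-18: P2@Q1 runs 6, rem=7, quantum used, demote→Q2. Q0=[] Q1=[P3] Q2=[P1,P2]
t=18-21: P3@Q1 runs 3, rem=0, completes. Q0=[] Q1=[] Q2=[P1,P2]
t=21-22: P1@Q2 runs 1, rem=0, completes. Q0=[] Q1=[] Q2=[P2]
t=22-29: P2@Q2 runs 7, rem=0, completes. Q0=[] Q1=[] Q2=[]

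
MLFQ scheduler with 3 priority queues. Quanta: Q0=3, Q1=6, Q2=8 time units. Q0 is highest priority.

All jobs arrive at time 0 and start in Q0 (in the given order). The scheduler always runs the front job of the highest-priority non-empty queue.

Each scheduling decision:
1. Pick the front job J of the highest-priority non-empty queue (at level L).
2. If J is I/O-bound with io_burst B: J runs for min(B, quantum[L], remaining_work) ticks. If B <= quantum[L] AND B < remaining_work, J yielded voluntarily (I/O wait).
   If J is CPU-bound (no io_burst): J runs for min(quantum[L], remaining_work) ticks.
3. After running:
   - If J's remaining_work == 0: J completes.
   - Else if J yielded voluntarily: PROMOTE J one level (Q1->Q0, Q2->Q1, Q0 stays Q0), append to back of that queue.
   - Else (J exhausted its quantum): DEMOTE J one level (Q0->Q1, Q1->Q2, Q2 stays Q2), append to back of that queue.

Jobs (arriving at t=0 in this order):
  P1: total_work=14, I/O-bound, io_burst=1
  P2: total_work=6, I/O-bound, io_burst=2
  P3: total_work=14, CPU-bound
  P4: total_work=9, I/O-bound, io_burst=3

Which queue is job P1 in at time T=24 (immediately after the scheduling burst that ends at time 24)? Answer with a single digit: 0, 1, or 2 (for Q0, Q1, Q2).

Answer: 0

Derivation:
t=0-1: P1@Q0 runs 1, rem=13, I/O yield, promote→Q0. Q0=[P2,P3,P4,P1] Q1=[] Q2=[]
t=1-3: P2@Q0 runs 2, rem=4, I/O yield, promote→Q0. Q0=[P3,P4,P1,P2] Q1=[] Q2=[]
t=3-6: P3@Q0 runs 3, rem=11, quantum used, demote→Q1. Q0=[P4,P1,P2] Q1=[P3] Q2=[]
t=6-9: P4@Q0 runs 3, rem=6, I/O yield, promote→Q0. Q0=[P1,P2,P4] Q1=[P3] Q2=[]
t=9-10: P1@Q0 runs 1, rem=12, I/O yield, promote→Q0. Q0=[P2,P4,P1] Q1=[P3] Q2=[]
t=10-12: P2@Q0 runs 2, rem=2, I/O yield, promote→Q0. Q0=[P4,P1,P2] Q1=[P3] Q2=[]
t=12-15: P4@Q0 runs 3, rem=3, I/O yield, promote→Q0. Q0=[P1,P2,P4] Q1=[P3] Q2=[]
t=15-16: P1@Q0 runs 1, rem=11, I/O yield, promote→Q0. Q0=[P2,P4,P1] Q1=[P3] Q2=[]
t=16-18: P2@Q0 runs 2, rem=0, completes. Q0=[P4,P1] Q1=[P3] Q2=[]
t=18-21: P4@Q0 runs 3, rem=0, completes. Q0=[P1] Q1=[P3] Q2=[]
t=21-22: P1@Q0 runs 1, rem=10, I/O yield, promote→Q0. Q0=[P1] Q1=[P3] Q2=[]
t=22-23: P1@Q0 runs 1, rem=9, I/O yield, promote→Q0. Q0=[P1] Q1=[P3] Q2=[]
t=23-24: P1@Q0 runs 1, rem=8, I/O yield, promote→Q0. Q0=[P1] Q1=[P3] Q2=[]
t=24-25: P1@Q0 runs 1, rem=7, I/O yield, promote→Q0. Q0=[P1] Q1=[P3] Q2=[]
t=25-26: P1@Q0 runs 1, rem=6, I/O yield, promote→Q0. Q0=[P1] Q1=[P3] Q2=[]
t=26-27: P1@Q0 runs 1, rem=5, I/O yield, promote→Q0. Q0=[P1] Q1=[P3] Q2=[]
t=27-28: P1@Q0 runs 1, rem=4, I/O yield, promote→Q0. Q0=[P1] Q1=[P3] Q2=[]
t=28-29: P1@Q0 runs 1, rem=3, I/O yield, promote→Q0. Q0=[P1] Q1=[P3] Q2=[]
t=29-30: P1@Q0 runs 1, rem=2, I/O yield, promote→Q0. Q0=[P1] Q1=[P3] Q2=[]
t=30-31: P1@Q0 runs 1, rem=1, I/O yield, promote→Q0. Q0=[P1] Q1=[P3] Q2=[]
t=31-32: P1@Q0 runs 1, rem=0, completes. Q0=[] Q1=[P3] Q2=[]
t=32-38: P3@Q1 runs 6, rem=5, quantum used, demote→Q2. Q0=[] Q1=[] Q2=[P3]
t=38-43: P3@Q2 runs 5, rem=0, completes. Q0=[] Q1=[] Q2=[]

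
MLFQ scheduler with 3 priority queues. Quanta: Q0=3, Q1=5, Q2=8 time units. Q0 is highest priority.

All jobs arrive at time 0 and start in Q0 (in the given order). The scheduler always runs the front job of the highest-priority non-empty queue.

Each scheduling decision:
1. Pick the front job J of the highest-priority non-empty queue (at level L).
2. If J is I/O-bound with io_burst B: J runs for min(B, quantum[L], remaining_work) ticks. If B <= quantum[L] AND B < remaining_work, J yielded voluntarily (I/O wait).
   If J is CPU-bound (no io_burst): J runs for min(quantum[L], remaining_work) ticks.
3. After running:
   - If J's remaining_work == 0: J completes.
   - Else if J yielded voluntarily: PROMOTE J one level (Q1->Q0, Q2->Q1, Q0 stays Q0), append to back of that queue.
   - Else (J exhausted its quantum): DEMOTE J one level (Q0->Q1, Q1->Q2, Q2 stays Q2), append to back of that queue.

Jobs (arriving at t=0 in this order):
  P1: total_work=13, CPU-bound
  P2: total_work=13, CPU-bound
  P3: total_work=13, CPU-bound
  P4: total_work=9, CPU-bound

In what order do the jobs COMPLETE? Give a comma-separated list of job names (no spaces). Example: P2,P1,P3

Answer: P1,P2,P3,P4

Derivation:
t=0-3: P1@Q0 runs 3, rem=10, quantum used, demote→Q1. Q0=[P2,P3,P4] Q1=[P1] Q2=[]
t=3-6: P2@Q0 runs 3, rem=10, quantum used, demote→Q1. Q0=[P3,P4] Q1=[P1,P2] Q2=[]
t=6-9: P3@Q0 runs 3, rem=10, quantum used, demote→Q1. Q0=[P4] Q1=[P1,P2,P3] Q2=[]
t=9-12: P4@Q0 runs 3, rem=6, quantum used, demote→Q1. Q0=[] Q1=[P1,P2,P3,P4] Q2=[]
t=12-17: P1@Q1 runs 5, rem=5, quantum used, demote→Q2. Q0=[] Q1=[P2,P3,P4] Q2=[P1]
t=17-22: P2@Q1 runs 5, rem=5, quantum used, demote→Q2. Q0=[] Q1=[P3,P4] Q2=[P1,P2]
t=22-27: P3@Q1 runs 5, rem=5, quantum used, demote→Q2. Q0=[] Q1=[P4] Q2=[P1,P2,P3]
t=27-32: P4@Q1 runs 5, rem=1, quantum used, demote→Q2. Q0=[] Q1=[] Q2=[P1,P2,P3,P4]
t=32-37: P1@Q2 runs 5, rem=0, completes. Q0=[] Q1=[] Q2=[P2,P3,P4]
t=37-42: P2@Q2 runs 5, rem=0, completes. Q0=[] Q1=[] Q2=[P3,P4]
t=42-47: P3@Q2 runs 5, rem=0, completes. Q0=[] Q1=[] Q2=[P4]
t=47-48: P4@Q2 runs 1, rem=0, completes. Q0=[] Q1=[] Q2=[]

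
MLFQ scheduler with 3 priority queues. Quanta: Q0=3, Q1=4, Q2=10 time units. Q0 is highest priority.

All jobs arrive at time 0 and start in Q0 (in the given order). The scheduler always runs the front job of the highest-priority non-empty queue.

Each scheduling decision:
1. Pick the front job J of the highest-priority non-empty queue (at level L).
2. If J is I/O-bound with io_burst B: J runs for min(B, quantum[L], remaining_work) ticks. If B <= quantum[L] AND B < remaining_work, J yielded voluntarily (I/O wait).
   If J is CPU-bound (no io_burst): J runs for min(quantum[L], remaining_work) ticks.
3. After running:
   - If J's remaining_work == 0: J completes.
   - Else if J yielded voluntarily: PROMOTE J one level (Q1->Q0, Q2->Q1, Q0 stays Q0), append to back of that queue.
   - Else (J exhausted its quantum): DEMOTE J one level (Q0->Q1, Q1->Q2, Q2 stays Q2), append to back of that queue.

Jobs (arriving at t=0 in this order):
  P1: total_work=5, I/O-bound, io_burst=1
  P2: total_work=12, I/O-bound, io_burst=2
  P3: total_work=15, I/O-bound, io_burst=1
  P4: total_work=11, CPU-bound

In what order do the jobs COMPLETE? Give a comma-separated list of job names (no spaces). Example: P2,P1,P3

t=0-1: P1@Q0 runs 1, rem=4, I/O yield, promote→Q0. Q0=[P2,P3,P4,P1] Q1=[] Q2=[]
t=1-3: P2@Q0 runs 2, rem=10, I/O yield, promote→Q0. Q0=[P3,P4,P1,P2] Q1=[] Q2=[]
t=3-4: P3@Q0 runs 1, rem=14, I/O yield, promote→Q0. Q0=[P4,P1,P2,P3] Q1=[] Q2=[]
t=4-7: P4@Q0 runs 3, rem=8, quantum used, demote→Q1. Q0=[P1,P2,P3] Q1=[P4] Q2=[]
t=7-8: P1@Q0 runs 1, rem=3, I/O yield, promote→Q0. Q0=[P2,P3,P1] Q1=[P4] Q2=[]
t=8-10: P2@Q0 runs 2, rem=8, I/O yield, promote→Q0. Q0=[P3,P1,P2] Q1=[P4] Q2=[]
t=10-11: P3@Q0 runs 1, rem=13, I/O yield, promote→Q0. Q0=[P1,P2,P3] Q1=[P4] Q2=[]
t=11-12: P1@Q0 runs 1, rem=2, I/O yield, promote→Q0. Q0=[P2,P3,P1] Q1=[P4] Q2=[]
t=12-14: P2@Q0 runs 2, rem=6, I/O yield, promote→Q0. Q0=[P3,P1,P2] Q1=[P4] Q2=[]
t=14-15: P3@Q0 runs 1, rem=12, I/O yield, promote→Q0. Q0=[P1,P2,P3] Q1=[P4] Q2=[]
t=15-16: P1@Q0 runs 1, rem=1, I/O yield, promote→Q0. Q0=[P2,P3,P1] Q1=[P4] Q2=[]
t=16-18: P2@Q0 runs 2, rem=4, I/O yield, promote→Q0. Q0=[P3,P1,P2] Q1=[P4] Q2=[]
t=18-19: P3@Q0 runs 1, rem=11, I/O yield, promote→Q0. Q0=[P1,P2,P3] Q1=[P4] Q2=[]
t=19-20: P1@Q0 runs 1, rem=0, completes. Q0=[P2,P3] Q1=[P4] Q2=[]
t=20-22: P2@Q0 runs 2, rem=2, I/O yield, promote→Q0. Q0=[P3,P2] Q1=[P4] Q2=[]
t=22-23: P3@Q0 runs 1, rem=10, I/O yield, promote→Q0. Q0=[P2,P3] Q1=[P4] Q2=[]
t=23-25: P2@Q0 runs 2, rem=0, completes. Q0=[P3] Q1=[P4] Q2=[]
t=25-26: P3@Q0 runs 1, rem=9, I/O yield, promote→Q0. Q0=[P3] Q1=[P4] Q2=[]
t=26-27: P3@Q0 runs 1, rem=8, I/O yield, promote→Q0. Q0=[P3] Q1=[P4] Q2=[]
t=27-28: P3@Q0 runs 1, rem=7, I/O yield, promote→Q0. Q0=[P3] Q1=[P4] Q2=[]
t=28-29: P3@Q0 runs 1, rem=6, I/O yield, promote→Q0. Q0=[P3] Q1=[P4] Q2=[]
t=29-30: P3@Q0 runs 1, rem=5, I/O yield, promote→Q0. Q0=[P3] Q1=[P4] Q2=[]
t=30-31: P3@Q0 runs 1, rem=4, I/O yield, promote→Q0. Q0=[P3] Q1=[P4] Q2=[]
t=31-32: P3@Q0 runs 1, rem=3, I/O yield, promote→Q0. Q0=[P3] Q1=[P4] Q2=[]
t=32-33: P3@Q0 runs 1, rem=2, I/O yield, promote→Q0. Q0=[P3] Q1=[P4] Q2=[]
t=33-34: P3@Q0 runs 1, rem=1, I/O yield, promote→Q0. Q0=[P3] Q1=[P4] Q2=[]
t=34-35: P3@Q0 runs 1, rem=0, completes. Q0=[] Q1=[P4] Q2=[]
t=35-39: P4@Q1 runs 4, rem=4, quantum used, demote→Q2. Q0=[] Q1=[] Q2=[P4]
t=39-43: P4@Q2 runs 4, rem=0, completes. Q0=[] Q1=[] Q2=[]

Answer: P1,P2,P3,P4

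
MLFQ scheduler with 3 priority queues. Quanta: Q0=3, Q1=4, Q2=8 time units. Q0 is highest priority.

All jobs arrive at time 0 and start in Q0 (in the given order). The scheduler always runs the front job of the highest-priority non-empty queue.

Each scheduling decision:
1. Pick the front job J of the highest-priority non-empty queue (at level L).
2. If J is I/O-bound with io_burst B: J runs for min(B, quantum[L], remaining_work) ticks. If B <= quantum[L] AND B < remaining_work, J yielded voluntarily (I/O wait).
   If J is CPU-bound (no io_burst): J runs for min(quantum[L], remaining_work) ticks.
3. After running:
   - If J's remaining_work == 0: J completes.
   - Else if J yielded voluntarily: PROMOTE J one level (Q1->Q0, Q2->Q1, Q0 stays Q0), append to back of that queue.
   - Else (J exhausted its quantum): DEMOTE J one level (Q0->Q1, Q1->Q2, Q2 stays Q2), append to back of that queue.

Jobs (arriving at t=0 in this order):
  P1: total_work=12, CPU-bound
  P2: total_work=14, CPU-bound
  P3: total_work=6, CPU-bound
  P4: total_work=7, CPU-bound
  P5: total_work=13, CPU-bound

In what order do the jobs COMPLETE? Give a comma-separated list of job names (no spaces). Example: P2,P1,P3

Answer: P3,P4,P1,P2,P5

Derivation:
t=0-3: P1@Q0 runs 3, rem=9, quantum used, demote→Q1. Q0=[P2,P3,P4,P5] Q1=[P1] Q2=[]
t=3-6: P2@Q0 runs 3, rem=11, quantum used, demote→Q1. Q0=[P3,P4,P5] Q1=[P1,P2] Q2=[]
t=6-9: P3@Q0 runs 3, rem=3, quantum used, demote→Q1. Q0=[P4,P5] Q1=[P1,P2,P3] Q2=[]
t=9-12: P4@Q0 runs 3, rem=4, quantum used, demote→Q1. Q0=[P5] Q1=[P1,P2,P3,P4] Q2=[]
t=12-15: P5@Q0 runs 3, rem=10, quantum used, demote→Q1. Q0=[] Q1=[P1,P2,P3,P4,P5] Q2=[]
t=15-19: P1@Q1 runs 4, rem=5, quantum used, demote→Q2. Q0=[] Q1=[P2,P3,P4,P5] Q2=[P1]
t=19-23: P2@Q1 runs 4, rem=7, quantum used, demote→Q2. Q0=[] Q1=[P3,P4,P5] Q2=[P1,P2]
t=23-26: P3@Q1 runs 3, rem=0, completes. Q0=[] Q1=[P4,P5] Q2=[P1,P2]
t=26-30: P4@Q1 runs 4, rem=0, completes. Q0=[] Q1=[P5] Q2=[P1,P2]
t=30-34: P5@Q1 runs 4, rem=6, quantum used, demote→Q2. Q0=[] Q1=[] Q2=[P1,P2,P5]
t=34-39: P1@Q2 runs 5, rem=0, completes. Q0=[] Q1=[] Q2=[P2,P5]
t=39-46: P2@Q2 runs 7, rem=0, completes. Q0=[] Q1=[] Q2=[P5]
t=46-52: P5@Q2 runs 6, rem=0, completes. Q0=[] Q1=[] Q2=[]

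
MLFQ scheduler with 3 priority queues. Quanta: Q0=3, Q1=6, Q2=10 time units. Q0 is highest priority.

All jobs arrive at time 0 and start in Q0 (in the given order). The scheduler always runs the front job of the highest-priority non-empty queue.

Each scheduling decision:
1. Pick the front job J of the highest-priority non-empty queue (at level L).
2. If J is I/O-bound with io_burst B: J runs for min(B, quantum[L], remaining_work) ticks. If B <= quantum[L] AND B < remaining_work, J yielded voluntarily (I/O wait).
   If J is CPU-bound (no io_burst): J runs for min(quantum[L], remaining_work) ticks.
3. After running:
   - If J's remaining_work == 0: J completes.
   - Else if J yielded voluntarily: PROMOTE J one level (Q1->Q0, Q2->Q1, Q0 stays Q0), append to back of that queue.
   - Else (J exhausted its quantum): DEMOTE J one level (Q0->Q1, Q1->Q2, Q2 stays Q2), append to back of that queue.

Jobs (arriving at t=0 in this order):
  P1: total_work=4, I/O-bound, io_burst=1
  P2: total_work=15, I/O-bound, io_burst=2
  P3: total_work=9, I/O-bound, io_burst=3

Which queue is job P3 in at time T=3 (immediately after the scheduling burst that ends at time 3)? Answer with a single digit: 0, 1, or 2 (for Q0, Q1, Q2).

Answer: 0

Derivation:
t=0-1: P1@Q0 runs 1, rem=3, I/O yield, promote→Q0. Q0=[P2,P3,P1] Q1=[] Q2=[]
t=1-3: P2@Q0 runs 2, rem=13, I/O yield, promote→Q0. Q0=[P3,P1,P2] Q1=[] Q2=[]
t=3-6: P3@Q0 runs 3, rem=6, I/O yield, promote→Q0. Q0=[P1,P2,P3] Q1=[] Q2=[]
t=6-7: P1@Q0 runs 1, rem=2, I/O yield, promote→Q0. Q0=[P2,P3,P1] Q1=[] Q2=[]
t=7-9: P2@Q0 runs 2, rem=11, I/O yield, promote→Q0. Q0=[P3,P1,P2] Q1=[] Q2=[]
t=9-12: P3@Q0 runs 3, rem=3, I/O yield, promote→Q0. Q0=[P1,P2,P3] Q1=[] Q2=[]
t=12-13: P1@Q0 runs 1, rem=1, I/O yield, promote→Q0. Q0=[P2,P3,P1] Q1=[] Q2=[]
t=13-15: P2@Q0 runs 2, rem=9, I/O yield, promote→Q0. Q0=[P3,P1,P2] Q1=[] Q2=[]
t=15-18: P3@Q0 runs 3, rem=0, completes. Q0=[P1,P2] Q1=[] Q2=[]
t=18-19: P1@Q0 runs 1, rem=0, completes. Q0=[P2] Q1=[] Q2=[]
t=19-21: P2@Q0 runs 2, rem=7, I/O yield, promote→Q0. Q0=[P2] Q1=[] Q2=[]
t=21-23: P2@Q0 runs 2, rem=5, I/O yield, promote→Q0. Q0=[P2] Q1=[] Q2=[]
t=23-25: P2@Q0 runs 2, rem=3, I/O yield, promote→Q0. Q0=[P2] Q1=[] Q2=[]
t=25-27: P2@Q0 runs 2, rem=1, I/O yield, promote→Q0. Q0=[P2] Q1=[] Q2=[]
t=27-28: P2@Q0 runs 1, rem=0, completes. Q0=[] Q1=[] Q2=[]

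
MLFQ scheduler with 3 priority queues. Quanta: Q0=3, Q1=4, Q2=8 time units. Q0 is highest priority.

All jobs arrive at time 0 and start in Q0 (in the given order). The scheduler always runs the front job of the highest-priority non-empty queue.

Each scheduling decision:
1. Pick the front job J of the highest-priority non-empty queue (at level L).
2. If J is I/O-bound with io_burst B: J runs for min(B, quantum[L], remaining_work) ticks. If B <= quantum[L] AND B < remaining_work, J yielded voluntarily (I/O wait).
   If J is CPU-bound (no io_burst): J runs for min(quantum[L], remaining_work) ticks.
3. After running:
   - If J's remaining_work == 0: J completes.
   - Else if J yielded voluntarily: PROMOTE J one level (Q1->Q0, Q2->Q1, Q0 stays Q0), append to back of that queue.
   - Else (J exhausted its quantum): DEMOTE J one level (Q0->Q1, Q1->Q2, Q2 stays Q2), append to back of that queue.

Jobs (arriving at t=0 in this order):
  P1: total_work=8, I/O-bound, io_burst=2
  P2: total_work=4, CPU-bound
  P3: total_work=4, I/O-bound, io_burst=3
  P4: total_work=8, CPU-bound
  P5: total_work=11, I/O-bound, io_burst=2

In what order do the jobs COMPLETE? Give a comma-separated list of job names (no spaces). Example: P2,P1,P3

t=0-2: P1@Q0 runs 2, rem=6, I/O yield, promote→Q0. Q0=[P2,P3,P4,P5,P1] Q1=[] Q2=[]
t=2-5: P2@Q0 runs 3, rem=1, quantum used, demote→Q1. Q0=[P3,P4,P5,P1] Q1=[P2] Q2=[]
t=5-8: P3@Q0 runs 3, rem=1, I/O yield, promote→Q0. Q0=[P4,P5,P1,P3] Q1=[P2] Q2=[]
t=8-11: P4@Q0 runs 3, rem=5, quantum used, demote→Q1. Q0=[P5,P1,P3] Q1=[P2,P4] Q2=[]
t=11-13: P5@Q0 runs 2, rem=9, I/O yield, promote→Q0. Q0=[P1,P3,P5] Q1=[P2,P4] Q2=[]
t=13-15: P1@Q0 runs 2, rem=4, I/O yield, promote→Q0. Q0=[P3,P5,P1] Q1=[P2,P4] Q2=[]
t=15-16: P3@Q0 runs 1, rem=0, completes. Q0=[P5,P1] Q1=[P2,P4] Q2=[]
t=16-18: P5@Q0 runs 2, rem=7, I/O yield, promote→Q0. Q0=[P1,P5] Q1=[P2,P4] Q2=[]
t=18-20: P1@Q0 runs 2, rem=2, I/O yield, promote→Q0. Q0=[P5,P1] Q1=[P2,P4] Q2=[]
t=20-22: P5@Q0 runs 2, rem=5, I/O yield, promote→Q0. Q0=[P1,P5] Q1=[P2,P4] Q2=[]
t=22-24: P1@Q0 runs 2, rem=0, completes. Q0=[P5] Q1=[P2,P4] Q2=[]
t=24-26: P5@Q0 runs 2, rem=3, I/O yield, promote→Q0. Q0=[P5] Q1=[P2,P4] Q2=[]
t=26-28: P5@Q0 runs 2, rem=1, I/O yield, promote→Q0. Q0=[P5] Q1=[P2,P4] Q2=[]
t=28-29: P5@Q0 runs 1, rem=0, completes. Q0=[] Q1=[P2,P4] Q2=[]
t=29-30: P2@Q1 runs 1, rem=0, completes. Q0=[] Q1=[P4] Q2=[]
t=30-34: P4@Q1 runs 4, rem=1, quantum used, demote→Q2. Q0=[] Q1=[] Q2=[P4]
t=34-35: P4@Q2 runs 1, rem=0, completes. Q0=[] Q1=[] Q2=[]

Answer: P3,P1,P5,P2,P4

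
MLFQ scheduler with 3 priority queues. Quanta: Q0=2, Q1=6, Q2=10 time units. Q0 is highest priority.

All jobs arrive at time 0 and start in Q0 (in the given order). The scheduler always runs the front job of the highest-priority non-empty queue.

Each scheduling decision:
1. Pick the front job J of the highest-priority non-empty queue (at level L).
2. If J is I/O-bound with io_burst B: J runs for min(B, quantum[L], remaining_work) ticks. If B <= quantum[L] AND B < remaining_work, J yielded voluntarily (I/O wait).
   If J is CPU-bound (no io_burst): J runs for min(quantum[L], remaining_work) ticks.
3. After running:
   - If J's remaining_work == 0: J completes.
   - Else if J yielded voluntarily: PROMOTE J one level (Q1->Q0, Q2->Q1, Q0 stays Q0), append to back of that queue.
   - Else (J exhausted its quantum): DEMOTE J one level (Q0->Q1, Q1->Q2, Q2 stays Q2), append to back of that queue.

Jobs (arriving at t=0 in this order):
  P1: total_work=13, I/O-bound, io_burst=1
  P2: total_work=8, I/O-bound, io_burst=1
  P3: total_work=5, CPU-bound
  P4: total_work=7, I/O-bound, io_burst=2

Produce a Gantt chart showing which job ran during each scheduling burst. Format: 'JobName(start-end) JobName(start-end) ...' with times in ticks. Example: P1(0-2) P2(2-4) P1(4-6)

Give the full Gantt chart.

Answer: P1(0-1) P2(1-2) P3(2-4) P4(4-6) P1(6-7) P2(7-8) P4(8-10) P1(10-11) P2(11-12) P4(12-14) P1(14-15) P2(15-16) P4(16-17) P1(17-18) P2(18-19) P1(19-20) P2(20-21) P1(21-22) P2(22-23) P1(23-24) P2(24-25) P1(25-26) P1(26-27) P1(27-28) P1(28-29) P1(29-30) P3(30-33)

Derivation:
t=0-1: P1@Q0 runs 1, rem=12, I/O yield, promote→Q0. Q0=[P2,P3,P4,P1] Q1=[] Q2=[]
t=1-2: P2@Q0 runs 1, rem=7, I/O yield, promote→Q0. Q0=[P3,P4,P1,P2] Q1=[] Q2=[]
t=2-4: P3@Q0 runs 2, rem=3, quantum used, demote→Q1. Q0=[P4,P1,P2] Q1=[P3] Q2=[]
t=4-6: P4@Q0 runs 2, rem=5, I/O yield, promote→Q0. Q0=[P1,P2,P4] Q1=[P3] Q2=[]
t=6-7: P1@Q0 runs 1, rem=11, I/O yield, promote→Q0. Q0=[P2,P4,P1] Q1=[P3] Q2=[]
t=7-8: P2@Q0 runs 1, rem=6, I/O yield, promote→Q0. Q0=[P4,P1,P2] Q1=[P3] Q2=[]
t=8-10: P4@Q0 runs 2, rem=3, I/O yield, promote→Q0. Q0=[P1,P2,P4] Q1=[P3] Q2=[]
t=10-11: P1@Q0 runs 1, rem=10, I/O yield, promote→Q0. Q0=[P2,P4,P1] Q1=[P3] Q2=[]
t=11-12: P2@Q0 runs 1, rem=5, I/O yield, promote→Q0. Q0=[P4,P1,P2] Q1=[P3] Q2=[]
t=12-14: P4@Q0 runs 2, rem=1, I/O yield, promote→Q0. Q0=[P1,P2,P4] Q1=[P3] Q2=[]
t=14-15: P1@Q0 runs 1, rem=9, I/O yield, promote→Q0. Q0=[P2,P4,P1] Q1=[P3] Q2=[]
t=15-16: P2@Q0 runs 1, rem=4, I/O yield, promote→Q0. Q0=[P4,P1,P2] Q1=[P3] Q2=[]
t=16-17: P4@Q0 runs 1, rem=0, completes. Q0=[P1,P2] Q1=[P3] Q2=[]
t=17-18: P1@Q0 runs 1, rem=8, I/O yield, promote→Q0. Q0=[P2,P1] Q1=[P3] Q2=[]
t=18-19: P2@Q0 runs 1, rem=3, I/O yield, promote→Q0. Q0=[P1,P2] Q1=[P3] Q2=[]
t=19-20: P1@Q0 runs 1, rem=7, I/O yield, promote→Q0. Q0=[P2,P1] Q1=[P3] Q2=[]
t=20-21: P2@Q0 runs 1, rem=2, I/O yield, promote→Q0. Q0=[P1,P2] Q1=[P3] Q2=[]
t=21-22: P1@Q0 runs 1, rem=6, I/O yield, promote→Q0. Q0=[P2,P1] Q1=[P3] Q2=[]
t=22-23: P2@Q0 runs 1, rem=1, I/O yield, promote→Q0. Q0=[P1,P2] Q1=[P3] Q2=[]
t=23-24: P1@Q0 runs 1, rem=5, I/O yield, promote→Q0. Q0=[P2,P1] Q1=[P3] Q2=[]
t=24-25: P2@Q0 runs 1, rem=0, completes. Q0=[P1] Q1=[P3] Q2=[]
t=25-26: P1@Q0 runs 1, rem=4, I/O yield, promote→Q0. Q0=[P1] Q1=[P3] Q2=[]
t=26-27: P1@Q0 runs 1, rem=3, I/O yield, promote→Q0. Q0=[P1] Q1=[P3] Q2=[]
t=27-28: P1@Q0 runs 1, rem=2, I/O yield, promote→Q0. Q0=[P1] Q1=[P3] Q2=[]
t=28-29: P1@Q0 runs 1, rem=1, I/O yield, promote→Q0. Q0=[P1] Q1=[P3] Q2=[]
t=29-30: P1@Q0 runs 1, rem=0, completes. Q0=[] Q1=[P3] Q2=[]
t=30-33: P3@Q1 runs 3, rem=0, completes. Q0=[] Q1=[] Q2=[]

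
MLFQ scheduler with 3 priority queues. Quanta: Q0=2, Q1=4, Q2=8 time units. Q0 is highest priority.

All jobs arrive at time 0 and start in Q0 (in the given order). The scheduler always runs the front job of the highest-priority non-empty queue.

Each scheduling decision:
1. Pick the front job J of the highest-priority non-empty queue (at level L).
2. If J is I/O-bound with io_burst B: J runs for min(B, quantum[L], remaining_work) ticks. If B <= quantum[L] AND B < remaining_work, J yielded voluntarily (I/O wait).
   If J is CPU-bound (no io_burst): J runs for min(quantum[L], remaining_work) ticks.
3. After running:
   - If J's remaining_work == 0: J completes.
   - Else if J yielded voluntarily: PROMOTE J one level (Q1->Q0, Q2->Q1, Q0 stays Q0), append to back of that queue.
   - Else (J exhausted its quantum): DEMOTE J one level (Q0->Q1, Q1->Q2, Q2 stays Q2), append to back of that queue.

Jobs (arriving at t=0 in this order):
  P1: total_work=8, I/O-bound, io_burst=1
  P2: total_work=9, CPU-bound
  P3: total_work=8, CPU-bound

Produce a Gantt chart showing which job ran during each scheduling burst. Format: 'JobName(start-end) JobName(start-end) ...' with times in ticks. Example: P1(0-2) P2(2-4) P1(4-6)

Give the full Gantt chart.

Answer: P1(0-1) P2(1-3) P3(3-5) P1(5-6) P1(6-7) P1(7-8) P1(8-9) P1(9-10) P1(10-11) P1(11-12) P2(12-16) P3(16-20) P2(20-23) P3(23-25)

Derivation:
t=0-1: P1@Q0 runs 1, rem=7, I/O yield, promote→Q0. Q0=[P2,P3,P1] Q1=[] Q2=[]
t=1-3: P2@Q0 runs 2, rem=7, quantum used, demote→Q1. Q0=[P3,P1] Q1=[P2] Q2=[]
t=3-5: P3@Q0 runs 2, rem=6, quantum used, demote→Q1. Q0=[P1] Q1=[P2,P3] Q2=[]
t=5-6: P1@Q0 runs 1, rem=6, I/O yield, promote→Q0. Q0=[P1] Q1=[P2,P3] Q2=[]
t=6-7: P1@Q0 runs 1, rem=5, I/O yield, promote→Q0. Q0=[P1] Q1=[P2,P3] Q2=[]
t=7-8: P1@Q0 runs 1, rem=4, I/O yield, promote→Q0. Q0=[P1] Q1=[P2,P3] Q2=[]
t=8-9: P1@Q0 runs 1, rem=3, I/O yield, promote→Q0. Q0=[P1] Q1=[P2,P3] Q2=[]
t=9-10: P1@Q0 runs 1, rem=2, I/O yield, promote→Q0. Q0=[P1] Q1=[P2,P3] Q2=[]
t=10-11: P1@Q0 runs 1, rem=1, I/O yield, promote→Q0. Q0=[P1] Q1=[P2,P3] Q2=[]
t=11-12: P1@Q0 runs 1, rem=0, completes. Q0=[] Q1=[P2,P3] Q2=[]
t=12-16: P2@Q1 runs 4, rem=3, quantum used, demote→Q2. Q0=[] Q1=[P3] Q2=[P2]
t=16-20: P3@Q1 runs 4, rem=2, quantum used, demote→Q2. Q0=[] Q1=[] Q2=[P2,P3]
t=20-23: P2@Q2 runs 3, rem=0, completes. Q0=[] Q1=[] Q2=[P3]
t=23-25: P3@Q2 runs 2, rem=0, completes. Q0=[] Q1=[] Q2=[]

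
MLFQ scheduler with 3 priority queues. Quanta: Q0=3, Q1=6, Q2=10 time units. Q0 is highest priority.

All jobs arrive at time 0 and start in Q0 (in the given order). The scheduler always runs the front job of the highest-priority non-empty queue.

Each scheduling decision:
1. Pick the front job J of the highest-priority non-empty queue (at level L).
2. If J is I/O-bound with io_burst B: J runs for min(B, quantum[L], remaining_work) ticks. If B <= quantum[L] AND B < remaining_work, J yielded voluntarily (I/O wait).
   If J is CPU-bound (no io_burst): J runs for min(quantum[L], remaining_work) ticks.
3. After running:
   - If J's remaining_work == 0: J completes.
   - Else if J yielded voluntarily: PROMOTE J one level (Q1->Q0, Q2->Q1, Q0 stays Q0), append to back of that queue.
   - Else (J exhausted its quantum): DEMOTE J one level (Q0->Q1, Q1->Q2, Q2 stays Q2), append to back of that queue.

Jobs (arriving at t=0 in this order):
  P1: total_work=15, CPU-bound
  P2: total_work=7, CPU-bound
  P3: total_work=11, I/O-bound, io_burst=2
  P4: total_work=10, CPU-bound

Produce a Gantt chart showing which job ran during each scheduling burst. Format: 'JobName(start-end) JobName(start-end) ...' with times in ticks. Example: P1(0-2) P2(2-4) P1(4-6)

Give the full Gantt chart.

Answer: P1(0-3) P2(3-6) P3(6-8) P4(8-11) P3(11-13) P3(13-15) P3(15-17) P3(17-19) P3(19-20) P1(20-26) P2(26-30) P4(30-36) P1(36-42) P4(42-43)

Derivation:
t=0-3: P1@Q0 runs 3, rem=12, quantum used, demote→Q1. Q0=[P2,P3,P4] Q1=[P1] Q2=[]
t=3-6: P2@Q0 runs 3, rem=4, quantum used, demote→Q1. Q0=[P3,P4] Q1=[P1,P2] Q2=[]
t=6-8: P3@Q0 runs 2, rem=9, I/O yield, promote→Q0. Q0=[P4,P3] Q1=[P1,P2] Q2=[]
t=8-11: P4@Q0 runs 3, rem=7, quantum used, demote→Q1. Q0=[P3] Q1=[P1,P2,P4] Q2=[]
t=11-13: P3@Q0 runs 2, rem=7, I/O yield, promote→Q0. Q0=[P3] Q1=[P1,P2,P4] Q2=[]
t=13-15: P3@Q0 runs 2, rem=5, I/O yield, promote→Q0. Q0=[P3] Q1=[P1,P2,P4] Q2=[]
t=15-17: P3@Q0 runs 2, rem=3, I/O yield, promote→Q0. Q0=[P3] Q1=[P1,P2,P4] Q2=[]
t=17-19: P3@Q0 runs 2, rem=1, I/O yield, promote→Q0. Q0=[P3] Q1=[P1,P2,P4] Q2=[]
t=19-20: P3@Q0 runs 1, rem=0, completes. Q0=[] Q1=[P1,P2,P4] Q2=[]
t=20-26: P1@Q1 runs 6, rem=6, quantum used, demote→Q2. Q0=[] Q1=[P2,P4] Q2=[P1]
t=26-30: P2@Q1 runs 4, rem=0, completes. Q0=[] Q1=[P4] Q2=[P1]
t=30-36: P4@Q1 runs 6, rem=1, quantum used, demote→Q2. Q0=[] Q1=[] Q2=[P1,P4]
t=36-42: P1@Q2 runs 6, rem=0, completes. Q0=[] Q1=[] Q2=[P4]
t=42-43: P4@Q2 runs 1, rem=0, completes. Q0=[] Q1=[] Q2=[]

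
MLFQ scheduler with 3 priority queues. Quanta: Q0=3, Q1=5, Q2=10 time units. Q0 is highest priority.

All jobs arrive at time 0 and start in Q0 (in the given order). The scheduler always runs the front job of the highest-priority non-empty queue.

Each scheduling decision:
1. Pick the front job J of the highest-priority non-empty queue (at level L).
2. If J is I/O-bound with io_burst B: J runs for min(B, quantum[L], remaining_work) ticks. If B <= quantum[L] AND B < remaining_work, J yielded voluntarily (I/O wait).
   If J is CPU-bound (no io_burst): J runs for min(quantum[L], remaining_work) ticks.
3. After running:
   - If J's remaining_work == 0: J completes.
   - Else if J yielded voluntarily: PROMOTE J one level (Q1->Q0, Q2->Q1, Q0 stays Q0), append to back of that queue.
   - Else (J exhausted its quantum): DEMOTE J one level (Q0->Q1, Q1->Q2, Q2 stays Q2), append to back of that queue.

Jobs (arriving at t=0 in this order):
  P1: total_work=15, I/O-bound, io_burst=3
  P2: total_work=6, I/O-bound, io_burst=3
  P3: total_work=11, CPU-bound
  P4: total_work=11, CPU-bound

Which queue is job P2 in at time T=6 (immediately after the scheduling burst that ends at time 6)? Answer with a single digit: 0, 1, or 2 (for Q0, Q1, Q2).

Answer: 0

Derivation:
t=0-3: P1@Q0 runs 3, rem=12, I/O yield, promote→Q0. Q0=[P2,P3,P4,P1] Q1=[] Q2=[]
t=3-6: P2@Q0 runs 3, rem=3, I/O yield, promote→Q0. Q0=[P3,P4,P1,P2] Q1=[] Q2=[]
t=6-9: P3@Q0 runs 3, rem=8, quantum used, demote→Q1. Q0=[P4,P1,P2] Q1=[P3] Q2=[]
t=9-12: P4@Q0 runs 3, rem=8, quantum used, demote→Q1. Q0=[P1,P2] Q1=[P3,P4] Q2=[]
t=12-15: P1@Q0 runs 3, rem=9, I/O yield, promote→Q0. Q0=[P2,P1] Q1=[P3,P4] Q2=[]
t=15-18: P2@Q0 runs 3, rem=0, completes. Q0=[P1] Q1=[P3,P4] Q2=[]
t=18-21: P1@Q0 runs 3, rem=6, I/O yield, promote→Q0. Q0=[P1] Q1=[P3,P4] Q2=[]
t=21-24: P1@Q0 runs 3, rem=3, I/O yield, promote→Q0. Q0=[P1] Q1=[P3,P4] Q2=[]
t=24-27: P1@Q0 runs 3, rem=0, completes. Q0=[] Q1=[P3,P4] Q2=[]
t=27-32: P3@Q1 runs 5, rem=3, quantum used, demote→Q2. Q0=[] Q1=[P4] Q2=[P3]
t=32-37: P4@Q1 runs 5, rem=3, quantum used, demote→Q2. Q0=[] Q1=[] Q2=[P3,P4]
t=37-40: P3@Q2 runs 3, rem=0, completes. Q0=[] Q1=[] Q2=[P4]
t=40-43: P4@Q2 runs 3, rem=0, completes. Q0=[] Q1=[] Q2=[]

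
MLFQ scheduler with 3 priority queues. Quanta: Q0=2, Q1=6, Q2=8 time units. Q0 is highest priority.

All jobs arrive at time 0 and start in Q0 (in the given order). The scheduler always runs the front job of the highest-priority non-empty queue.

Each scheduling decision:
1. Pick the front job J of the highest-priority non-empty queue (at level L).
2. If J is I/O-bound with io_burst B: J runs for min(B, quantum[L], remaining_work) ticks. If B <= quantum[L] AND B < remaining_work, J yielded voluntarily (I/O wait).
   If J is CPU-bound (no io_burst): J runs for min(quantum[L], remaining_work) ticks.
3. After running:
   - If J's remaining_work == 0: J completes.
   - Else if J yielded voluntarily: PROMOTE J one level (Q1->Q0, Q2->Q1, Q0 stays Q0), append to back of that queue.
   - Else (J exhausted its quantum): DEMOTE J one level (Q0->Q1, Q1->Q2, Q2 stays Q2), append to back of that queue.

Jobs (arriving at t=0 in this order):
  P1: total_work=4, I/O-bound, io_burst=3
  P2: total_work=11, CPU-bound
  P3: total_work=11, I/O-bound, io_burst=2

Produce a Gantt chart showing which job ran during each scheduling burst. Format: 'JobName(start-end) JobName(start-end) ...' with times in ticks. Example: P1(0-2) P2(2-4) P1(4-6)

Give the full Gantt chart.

Answer: P1(0-2) P2(2-4) P3(4-6) P3(6-8) P3(8-10) P3(10-12) P3(12-14) P3(14-15) P1(15-17) P2(17-23) P2(23-26)

Derivation:
t=0-2: P1@Q0 runs 2, rem=2, quantum used, demote→Q1. Q0=[P2,P3] Q1=[P1] Q2=[]
t=2-4: P2@Q0 runs 2, rem=9, quantum used, demote→Q1. Q0=[P3] Q1=[P1,P2] Q2=[]
t=4-6: P3@Q0 runs 2, rem=9, I/O yield, promote→Q0. Q0=[P3] Q1=[P1,P2] Q2=[]
t=6-8: P3@Q0 runs 2, rem=7, I/O yield, promote→Q0. Q0=[P3] Q1=[P1,P2] Q2=[]
t=8-10: P3@Q0 runs 2, rem=5, I/O yield, promote→Q0. Q0=[P3] Q1=[P1,P2] Q2=[]
t=10-12: P3@Q0 runs 2, rem=3, I/O yield, promote→Q0. Q0=[P3] Q1=[P1,P2] Q2=[]
t=12-14: P3@Q0 runs 2, rem=1, I/O yield, promote→Q0. Q0=[P3] Q1=[P1,P2] Q2=[]
t=14-15: P3@Q0 runs 1, rem=0, completes. Q0=[] Q1=[P1,P2] Q2=[]
t=15-17: P1@Q1 runs 2, rem=0, completes. Q0=[] Q1=[P2] Q2=[]
t=17-23: P2@Q1 runs 6, rem=3, quantum used, demote→Q2. Q0=[] Q1=[] Q2=[P2]
t=23-26: P2@Q2 runs 3, rem=0, completes. Q0=[] Q1=[] Q2=[]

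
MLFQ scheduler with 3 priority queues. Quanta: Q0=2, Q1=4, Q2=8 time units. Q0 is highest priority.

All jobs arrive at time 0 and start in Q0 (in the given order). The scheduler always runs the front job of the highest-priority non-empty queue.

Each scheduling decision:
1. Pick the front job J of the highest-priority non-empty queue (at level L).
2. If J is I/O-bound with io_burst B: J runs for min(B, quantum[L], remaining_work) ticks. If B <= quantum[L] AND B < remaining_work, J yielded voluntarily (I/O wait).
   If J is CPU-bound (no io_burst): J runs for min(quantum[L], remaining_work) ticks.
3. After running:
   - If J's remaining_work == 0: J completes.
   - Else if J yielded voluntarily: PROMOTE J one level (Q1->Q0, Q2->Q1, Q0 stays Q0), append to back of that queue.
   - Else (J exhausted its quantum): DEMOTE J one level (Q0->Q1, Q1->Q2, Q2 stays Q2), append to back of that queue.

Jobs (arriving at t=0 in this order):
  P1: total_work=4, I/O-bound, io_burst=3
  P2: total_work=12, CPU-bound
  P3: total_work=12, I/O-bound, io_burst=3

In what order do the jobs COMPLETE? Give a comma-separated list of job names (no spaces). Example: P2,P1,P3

Answer: P1,P3,P2

Derivation:
t=0-2: P1@Q0 runs 2, rem=2, quantum used, demote→Q1. Q0=[P2,P3] Q1=[P1] Q2=[]
t=2-4: P2@Q0 runs 2, rem=10, quantum used, demote→Q1. Q0=[P3] Q1=[P1,P2] Q2=[]
t=4-6: P3@Q0 runs 2, rem=10, quantum used, demote→Q1. Q0=[] Q1=[P1,P2,P3] Q2=[]
t=6-8: P1@Q1 runs 2, rem=0, completes. Q0=[] Q1=[P2,P3] Q2=[]
t=8-12: P2@Q1 runs 4, rem=6, quantum used, demote→Q2. Q0=[] Q1=[P3] Q2=[P2]
t=12-15: P3@Q1 runs 3, rem=7, I/O yield, promote→Q0. Q0=[P3] Q1=[] Q2=[P2]
t=15-17: P3@Q0 runs 2, rem=5, quantum used, demote→Q1. Q0=[] Q1=[P3] Q2=[P2]
t=17-20: P3@Q1 runs 3, rem=2, I/O yield, promote→Q0. Q0=[P3] Q1=[] Q2=[P2]
t=20-22: P3@Q0 runs 2, rem=0, completes. Q0=[] Q1=[] Q2=[P2]
t=22-28: P2@Q2 runs 6, rem=0, completes. Q0=[] Q1=[] Q2=[]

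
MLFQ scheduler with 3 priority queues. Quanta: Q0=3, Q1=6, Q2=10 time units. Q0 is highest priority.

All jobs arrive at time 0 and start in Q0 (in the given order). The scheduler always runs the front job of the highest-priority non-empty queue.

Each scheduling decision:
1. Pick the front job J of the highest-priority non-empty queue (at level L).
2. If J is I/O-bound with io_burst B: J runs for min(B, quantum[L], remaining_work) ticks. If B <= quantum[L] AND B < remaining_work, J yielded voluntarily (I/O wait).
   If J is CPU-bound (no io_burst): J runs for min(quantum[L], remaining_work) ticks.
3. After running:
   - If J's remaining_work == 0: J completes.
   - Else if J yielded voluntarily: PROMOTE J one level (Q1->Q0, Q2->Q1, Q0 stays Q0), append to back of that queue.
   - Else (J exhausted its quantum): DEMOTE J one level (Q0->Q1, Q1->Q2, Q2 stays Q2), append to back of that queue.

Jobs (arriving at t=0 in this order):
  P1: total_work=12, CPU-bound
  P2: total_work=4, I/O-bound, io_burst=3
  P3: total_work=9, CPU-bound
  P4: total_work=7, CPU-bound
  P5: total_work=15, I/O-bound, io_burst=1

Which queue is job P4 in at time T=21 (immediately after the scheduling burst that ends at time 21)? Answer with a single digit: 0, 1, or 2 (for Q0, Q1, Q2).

t=0-3: P1@Q0 runs 3, rem=9, quantum used, demote→Q1. Q0=[P2,P3,P4,P5] Q1=[P1] Q2=[]
t=3-6: P2@Q0 runs 3, rem=1, I/O yield, promote→Q0. Q0=[P3,P4,P5,P2] Q1=[P1] Q2=[]
t=6-9: P3@Q0 runs 3, rem=6, quantum used, demote→Q1. Q0=[P4,P5,P2] Q1=[P1,P3] Q2=[]
t=9-12: P4@Q0 runs 3, rem=4, quantum used, demote→Q1. Q0=[P5,P2] Q1=[P1,P3,P4] Q2=[]
t=12-13: P5@Q0 runs 1, rem=14, I/O yield, promote→Q0. Q0=[P2,P5] Q1=[P1,P3,P4] Q2=[]
t=13-14: P2@Q0 runs 1, rem=0, completes. Q0=[P5] Q1=[P1,P3,P4] Q2=[]
t=14-15: P5@Q0 runs 1, rem=13, I/O yield, promote→Q0. Q0=[P5] Q1=[P1,P3,P4] Q2=[]
t=15-16: P5@Q0 runs 1, rem=12, I/O yield, promote→Q0. Q0=[P5] Q1=[P1,P3,P4] Q2=[]
t=16-17: P5@Q0 runs 1, rem=11, I/O yield, promote→Q0. Q0=[P5] Q1=[P1,P3,P4] Q2=[]
t=17-18: P5@Q0 runs 1, rem=10, I/O yield, promote→Q0. Q0=[P5] Q1=[P1,P3,P4] Q2=[]
t=18-19: P5@Q0 runs 1, rem=9, I/O yield, promote→Q0. Q0=[P5] Q1=[P1,P3,P4] Q2=[]
t=19-20: P5@Q0 runs 1, rem=8, I/O yield, promote→Q0. Q0=[P5] Q1=[P1,P3,P4] Q2=[]
t=20-21: P5@Q0 runs 1, rem=7, I/O yield, promote→Q0. Q0=[P5] Q1=[P1,P3,P4] Q2=[]
t=21-22: P5@Q0 runs 1, rem=6, I/O yield, promote→Q0. Q0=[P5] Q1=[P1,P3,P4] Q2=[]
t=22-23: P5@Q0 runs 1, rem=5, I/O yield, promote→Q0. Q0=[P5] Q1=[P1,P3,P4] Q2=[]
t=23-24: P5@Q0 runs 1, rem=4, I/O yield, promote→Q0. Q0=[P5] Q1=[P1,P3,P4] Q2=[]
t=24-25: P5@Q0 runs 1, rem=3, I/O yield, promote→Q0. Q0=[P5] Q1=[P1,P3,P4] Q2=[]
t=25-26: P5@Q0 runs 1, rem=2, I/O yield, promote→Q0. Q0=[P5] Q1=[P1,P3,P4] Q2=[]
t=26-27: P5@Q0 runs 1, rem=1, I/O yield, promote→Q0. Q0=[P5] Q1=[P1,P3,P4] Q2=[]
t=27-28: P5@Q0 runs 1, rem=0, completes. Q0=[] Q1=[P1,P3,P4] Q2=[]
t=28-34: P1@Q1 runs 6, rem=3, quantum used, demote→Q2. Q0=[] Q1=[P3,P4] Q2=[P1]
t=34-40: P3@Q1 runs 6, rem=0, completes. Q0=[] Q1=[P4] Q2=[P1]
t=40-44: P4@Q1 runs 4, rem=0, completes. Q0=[] Q1=[] Q2=[P1]
t=44-47: P1@Q2 runs 3, rem=0, completes. Q0=[] Q1=[] Q2=[]

Answer: 1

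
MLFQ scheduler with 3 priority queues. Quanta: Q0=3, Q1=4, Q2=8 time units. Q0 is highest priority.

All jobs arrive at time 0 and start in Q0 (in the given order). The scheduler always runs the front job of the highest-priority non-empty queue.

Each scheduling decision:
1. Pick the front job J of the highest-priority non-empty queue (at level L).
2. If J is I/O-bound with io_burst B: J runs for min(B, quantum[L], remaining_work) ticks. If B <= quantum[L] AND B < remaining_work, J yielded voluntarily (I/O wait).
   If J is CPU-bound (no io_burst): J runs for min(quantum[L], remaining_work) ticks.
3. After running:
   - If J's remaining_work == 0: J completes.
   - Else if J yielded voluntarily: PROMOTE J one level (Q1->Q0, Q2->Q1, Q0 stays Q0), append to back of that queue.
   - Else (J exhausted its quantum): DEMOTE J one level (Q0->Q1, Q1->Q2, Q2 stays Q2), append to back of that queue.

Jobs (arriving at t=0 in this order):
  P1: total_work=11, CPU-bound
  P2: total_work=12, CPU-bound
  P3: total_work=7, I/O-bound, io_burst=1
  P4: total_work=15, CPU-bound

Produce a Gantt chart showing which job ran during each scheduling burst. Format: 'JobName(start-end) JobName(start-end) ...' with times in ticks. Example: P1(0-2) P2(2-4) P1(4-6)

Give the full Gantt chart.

t=0-3: P1@Q0 runs 3, rem=8, quantum used, demote→Q1. Q0=[P2,P3,P4] Q1=[P1] Q2=[]
t=3-6: P2@Q0 runs 3, rem=9, quantum used, demote→Q1. Q0=[P3,P4] Q1=[P1,P2] Q2=[]
t=6-7: P3@Q0 runs 1, rem=6, I/O yield, promote→Q0. Q0=[P4,P3] Q1=[P1,P2] Q2=[]
t=7-10: P4@Q0 runs 3, rem=12, quantum used, demote→Q1. Q0=[P3] Q1=[P1,P2,P4] Q2=[]
t=10-11: P3@Q0 runs 1, rem=5, I/O yield, promote→Q0. Q0=[P3] Q1=[P1,P2,P4] Q2=[]
t=11-12: P3@Q0 runs 1, rem=4, I/O yield, promote→Q0. Q0=[P3] Q1=[P1,P2,P4] Q2=[]
t=12-13: P3@Q0 runs 1, rem=3, I/O yield, promote→Q0. Q0=[P3] Q1=[P1,P2,P4] Q2=[]
t=13-14: P3@Q0 runs 1, rem=2, I/O yield, promote→Q0. Q0=[P3] Q1=[P1,P2,P4] Q2=[]
t=14-15: P3@Q0 runs 1, rem=1, I/O yield, promote→Q0. Q0=[P3] Q1=[P1,P2,P4] Q2=[]
t=15-16: P3@Q0 runs 1, rem=0, completes. Q0=[] Q1=[P1,P2,P4] Q2=[]
t=16-20: P1@Q1 runs 4, rem=4, quantum used, demote→Q2. Q0=[] Q1=[P2,P4] Q2=[P1]
t=20-24: P2@Q1 runs 4, rem=5, quantum used, demote→Q2. Q0=[] Q1=[P4] Q2=[P1,P2]
t=24-28: P4@Q1 runs 4, rem=8, quantum used, demote→Q2. Q0=[] Q1=[] Q2=[P1,P2,P4]
t=28-32: P1@Q2 runs 4, rem=0, completes. Q0=[] Q1=[] Q2=[P2,P4]
t=32-37: P2@Q2 runs 5, rem=0, completes. Q0=[] Q1=[] Q2=[P4]
t=37-45: P4@Q2 runs 8, rem=0, completes. Q0=[] Q1=[] Q2=[]

Answer: P1(0-3) P2(3-6) P3(6-7) P4(7-10) P3(10-11) P3(11-12) P3(12-13) P3(13-14) P3(14-15) P3(15-16) P1(16-20) P2(20-24) P4(24-28) P1(28-32) P2(32-37) P4(37-45)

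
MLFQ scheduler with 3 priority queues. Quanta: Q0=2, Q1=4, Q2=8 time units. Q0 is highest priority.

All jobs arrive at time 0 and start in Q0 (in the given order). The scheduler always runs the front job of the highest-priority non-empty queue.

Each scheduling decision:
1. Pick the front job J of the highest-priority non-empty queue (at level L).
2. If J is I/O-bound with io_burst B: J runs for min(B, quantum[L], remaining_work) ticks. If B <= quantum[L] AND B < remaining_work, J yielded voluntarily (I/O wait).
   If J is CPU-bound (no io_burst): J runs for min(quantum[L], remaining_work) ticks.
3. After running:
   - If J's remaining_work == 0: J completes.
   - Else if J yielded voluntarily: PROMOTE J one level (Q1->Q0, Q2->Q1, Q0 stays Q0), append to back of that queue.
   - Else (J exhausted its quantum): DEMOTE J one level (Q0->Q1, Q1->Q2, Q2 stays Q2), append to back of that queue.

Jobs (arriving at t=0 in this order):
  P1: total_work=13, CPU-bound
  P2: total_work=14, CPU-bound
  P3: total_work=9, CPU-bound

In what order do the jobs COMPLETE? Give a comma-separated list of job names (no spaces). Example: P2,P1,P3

t=0-2: P1@Q0 runs 2, rem=11, quantum used, demote→Q1. Q0=[P2,P3] Q1=[P1] Q2=[]
t=2-4: P2@Q0 runs 2, rem=12, quantum used, demote→Q1. Q0=[P3] Q1=[P1,P2] Q2=[]
t=4-6: P3@Q0 runs 2, rem=7, quantum used, demote→Q1. Q0=[] Q1=[P1,P2,P3] Q2=[]
t=6-10: P1@Q1 runs 4, rem=7, quantum used, demote→Q2. Q0=[] Q1=[P2,P3] Q2=[P1]
t=10-14: P2@Q1 runs 4, rem=8, quantum used, demote→Q2. Q0=[] Q1=[P3] Q2=[P1,P2]
t=14-18: P3@Q1 runs 4, rem=3, quantum used, demote→Q2. Q0=[] Q1=[] Q2=[P1,P2,P3]
t=18-25: P1@Q2 runs 7, rem=0, completes. Q0=[] Q1=[] Q2=[P2,P3]
t=25-33: P2@Q2 runs 8, rem=0, completes. Q0=[] Q1=[] Q2=[P3]
t=33-36: P3@Q2 runs 3, rem=0, completes. Q0=[] Q1=[] Q2=[]

Answer: P1,P2,P3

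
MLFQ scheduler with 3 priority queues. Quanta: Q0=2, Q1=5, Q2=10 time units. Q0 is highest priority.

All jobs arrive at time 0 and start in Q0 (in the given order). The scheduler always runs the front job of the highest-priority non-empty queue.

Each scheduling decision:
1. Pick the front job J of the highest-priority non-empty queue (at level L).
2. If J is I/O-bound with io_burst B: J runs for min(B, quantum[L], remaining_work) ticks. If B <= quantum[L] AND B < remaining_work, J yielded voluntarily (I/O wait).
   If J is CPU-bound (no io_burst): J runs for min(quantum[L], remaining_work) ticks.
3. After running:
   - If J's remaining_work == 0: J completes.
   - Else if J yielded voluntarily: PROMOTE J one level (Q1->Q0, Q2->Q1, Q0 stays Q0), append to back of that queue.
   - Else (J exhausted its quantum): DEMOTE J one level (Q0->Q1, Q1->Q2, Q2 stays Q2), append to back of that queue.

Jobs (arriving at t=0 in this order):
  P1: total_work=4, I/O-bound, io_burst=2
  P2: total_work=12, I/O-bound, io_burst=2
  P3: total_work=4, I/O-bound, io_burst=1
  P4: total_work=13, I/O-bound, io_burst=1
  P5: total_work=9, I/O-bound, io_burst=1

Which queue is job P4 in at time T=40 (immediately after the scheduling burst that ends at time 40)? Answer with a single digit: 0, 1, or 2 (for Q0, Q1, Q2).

Answer: 0

Derivation:
t=0-2: P1@Q0 runs 2, rem=2, I/O yield, promote→Q0. Q0=[P2,P3,P4,P5,P1] Q1=[] Q2=[]
t=2-4: P2@Q0 runs 2, rem=10, I/O yield, promote→Q0. Q0=[P3,P4,P5,P1,P2] Q1=[] Q2=[]
t=4-5: P3@Q0 runs 1, rem=3, I/O yield, promote→Q0. Q0=[P4,P5,P1,P2,P3] Q1=[] Q2=[]
t=5-6: P4@Q0 runs 1, rem=12, I/O yield, promote→Q0. Q0=[P5,P1,P2,P3,P4] Q1=[] Q2=[]
t=6-7: P5@Q0 runs 1, rem=8, I/O yield, promote→Q0. Q0=[P1,P2,P3,P4,P5] Q1=[] Q2=[]
t=7-9: P1@Q0 runs 2, rem=0, completes. Q0=[P2,P3,P4,P5] Q1=[] Q2=[]
t=9-11: P2@Q0 runs 2, rem=8, I/O yield, promote→Q0. Q0=[P3,P4,P5,P2] Q1=[] Q2=[]
t=11-12: P3@Q0 runs 1, rem=2, I/O yield, promote→Q0. Q0=[P4,P5,P2,P3] Q1=[] Q2=[]
t=12-13: P4@Q0 runs 1, rem=11, I/O yield, promote→Q0. Q0=[P5,P2,P3,P4] Q1=[] Q2=[]
t=13-14: P5@Q0 runs 1, rem=7, I/O yield, promote→Q0. Q0=[P2,P3,P4,P5] Q1=[] Q2=[]
t=14-16: P2@Q0 runs 2, rem=6, I/O yield, promote→Q0. Q0=[P3,P4,P5,P2] Q1=[] Q2=[]
t=16-17: P3@Q0 runs 1, rem=1, I/O yield, promote→Q0. Q0=[P4,P5,P2,P3] Q1=[] Q2=[]
t=17-18: P4@Q0 runs 1, rem=10, I/O yield, promote→Q0. Q0=[P5,P2,P3,P4] Q1=[] Q2=[]
t=18-19: P5@Q0 runs 1, rem=6, I/O yield, promote→Q0. Q0=[P2,P3,P4,P5] Q1=[] Q2=[]
t=19-21: P2@Q0 runs 2, rem=4, I/O yield, promote→Q0. Q0=[P3,P4,P5,P2] Q1=[] Q2=[]
t=21-22: P3@Q0 runs 1, rem=0, completes. Q0=[P4,P5,P2] Q1=[] Q2=[]
t=22-23: P4@Q0 runs 1, rem=9, I/O yield, promote→Q0. Q0=[P5,P2,P4] Q1=[] Q2=[]
t=23-24: P5@Q0 runs 1, rem=5, I/O yield, promote→Q0. Q0=[P2,P4,P5] Q1=[] Q2=[]
t=24-26: P2@Q0 runs 2, rem=2, I/O yield, promote→Q0. Q0=[P4,P5,P2] Q1=[] Q2=[]
t=26-27: P4@Q0 runs 1, rem=8, I/O yield, promote→Q0. Q0=[P5,P2,P4] Q1=[] Q2=[]
t=27-28: P5@Q0 runs 1, rem=4, I/O yield, promote→Q0. Q0=[P2,P4,P5] Q1=[] Q2=[]
t=28-30: P2@Q0 runs 2, rem=0, completes. Q0=[P4,P5] Q1=[] Q2=[]
t=30-31: P4@Q0 runs 1, rem=7, I/O yield, promote→Q0. Q0=[P5,P4] Q1=[] Q2=[]
t=31-32: P5@Q0 runs 1, rem=3, I/O yield, promote→Q0. Q0=[P4,P5] Q1=[] Q2=[]
t=32-33: P4@Q0 runs 1, rem=6, I/O yield, promote→Q0. Q0=[P5,P4] Q1=[] Q2=[]
t=33-34: P5@Q0 runs 1, rem=2, I/O yield, promote→Q0. Q0=[P4,P5] Q1=[] Q2=[]
t=34-35: P4@Q0 runs 1, rem=5, I/O yield, promote→Q0. Q0=[P5,P4] Q1=[] Q2=[]
t=35-36: P5@Q0 runs 1, rem=1, I/O yield, promote→Q0. Q0=[P4,P5] Q1=[] Q2=[]
t=36-37: P4@Q0 runs 1, rem=4, I/O yield, promote→Q0. Q0=[P5,P4] Q1=[] Q2=[]
t=37-38: P5@Q0 runs 1, rem=0, completes. Q0=[P4] Q1=[] Q2=[]
t=38-39: P4@Q0 runs 1, rem=3, I/O yield, promote→Q0. Q0=[P4] Q1=[] Q2=[]
t=39-40: P4@Q0 runs 1, rem=2, I/O yield, promote→Q0. Q0=[P4] Q1=[] Q2=[]
t=40-41: P4@Q0 runs 1, rem=1, I/O yield, promote→Q0. Q0=[P4] Q1=[] Q2=[]
t=41-42: P4@Q0 runs 1, rem=0, completes. Q0=[] Q1=[] Q2=[]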